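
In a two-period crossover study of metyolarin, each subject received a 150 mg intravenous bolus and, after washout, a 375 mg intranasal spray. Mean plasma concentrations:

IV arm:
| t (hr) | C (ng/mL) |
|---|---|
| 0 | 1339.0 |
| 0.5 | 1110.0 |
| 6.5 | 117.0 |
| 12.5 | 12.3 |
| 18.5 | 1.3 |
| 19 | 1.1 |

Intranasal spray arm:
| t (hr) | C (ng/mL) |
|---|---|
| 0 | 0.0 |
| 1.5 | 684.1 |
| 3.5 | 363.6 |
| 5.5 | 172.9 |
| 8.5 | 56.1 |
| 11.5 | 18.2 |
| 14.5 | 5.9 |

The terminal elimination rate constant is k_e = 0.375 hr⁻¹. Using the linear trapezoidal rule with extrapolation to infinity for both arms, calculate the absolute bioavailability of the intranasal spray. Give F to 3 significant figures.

Trapezoidal AUC_0→19 (IV):
  [0→0.5]: (1339.0+1110.0)/2 × 0.5 = 612.25
  [0.5→6.5]: (1110.0+117.0)/2 × 6 = 3681.0
  [6.5→12.5]: (117.0+12.3)/2 × 6 = 387.9
  [12.5→18.5]: (12.3+1.3)/2 × 6 = 40.8
  [18.5→19]: (1.3+1.1)/2 × 0.5 = 0.6
  Sum = 4722.55 ng/mL·hr
IV tail: 1.1/0.375 = 2.933; AUC_iv,0→∞ = 4722.55 + 2.933 = 4725.483 ng/mL·hr
Trapezoidal AUC_0→14.5 (intranasal spray):
  [0→1.5]: (0.0+684.1)/2 × 1.5 = 513.075
  [1.5→3.5]: (684.1+363.6)/2 × 2 = 1047.7
  [3.5→5.5]: (363.6+172.9)/2 × 2 = 536.5
  [5.5→8.5]: (172.9+56.1)/2 × 3 = 343.5
  [8.5→11.5]: (56.1+18.2)/2 × 3 = 111.45
  [11.5→14.5]: (18.2+5.9)/2 × 3 = 36.15
  Sum = 2588.375 ng/mL·hr
intranasal spray tail: 5.9/0.375 = 15.733; AUC_ev,0→∞ = 2588.375 + 15.733 = 2604.108 ng/mL·hr
F = (AUC_ev/D_ev)/(AUC_iv/D_iv) = (2604.108/375)/(4725.483/150) = 6.944288/31.50322 = 0.2204

F = 0.220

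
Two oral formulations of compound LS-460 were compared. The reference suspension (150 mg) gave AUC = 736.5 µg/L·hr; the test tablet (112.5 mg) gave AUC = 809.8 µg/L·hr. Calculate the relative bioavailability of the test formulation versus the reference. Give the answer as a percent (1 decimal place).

F_rel = 146.6%

F_rel = (AUC_test/D_test) / (AUC_ref/D_ref)
      = (809.8/112.5) / (736.5/150)
      = 7.19822 / 4.91 = 1.4660 = 146.60%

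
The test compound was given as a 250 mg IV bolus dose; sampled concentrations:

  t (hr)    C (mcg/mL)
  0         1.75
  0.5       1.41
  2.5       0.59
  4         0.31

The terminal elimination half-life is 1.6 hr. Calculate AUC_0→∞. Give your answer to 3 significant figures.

Trapezoidal AUC_0→4:
  [0→0.5]: (1.75+1.41)/2 × 0.5 = 0.79
  [0.5→2.5]: (1.41+0.59)/2 × 2 = 2.0
  [2.5→4]: (0.59+0.31)/2 × 1.5 = 0.675
  Sum = 3.465 mcg/mL·hr
k_e = ln2 / t½ = 0.693147 / 1.6 = 0.4332 hr^-1
Extrapolated tail: C_last / k_e = 0.31 / 0.4332 = 0.716
AUC_0→∞ = 3.465 + 0.716 = 4.181 mcg/mL·hr

AUC = 4.18 mcg/mL·hr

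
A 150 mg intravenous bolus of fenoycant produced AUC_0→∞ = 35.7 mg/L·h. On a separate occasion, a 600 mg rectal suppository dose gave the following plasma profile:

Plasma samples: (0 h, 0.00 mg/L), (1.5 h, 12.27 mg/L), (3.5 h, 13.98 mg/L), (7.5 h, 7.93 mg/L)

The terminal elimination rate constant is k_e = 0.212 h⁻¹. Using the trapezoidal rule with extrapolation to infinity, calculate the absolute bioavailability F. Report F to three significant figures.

F = 0.817

Trapezoidal AUC_0→7.5 (rectal suppository):
  [0→1.5]: (0.00+12.27)/2 × 1.5 = 9.2025
  [1.5→3.5]: (12.27+13.98)/2 × 2 = 26.25
  [3.5→7.5]: (13.98+7.93)/2 × 4 = 43.82
  Sum = 79.2725 mg/L·h
Tail: C_last/k_e = 7.93/0.212 = 37.406
AUC_0→∞ (rectal suppository) = 79.2725 + 37.406 = 116.6785 mg/L·h
F = (AUC_ev/D_ev)/(AUC_iv/D_iv) = (116.6785/600)/(35.7/150) = 0.194464/0.238 = 0.8171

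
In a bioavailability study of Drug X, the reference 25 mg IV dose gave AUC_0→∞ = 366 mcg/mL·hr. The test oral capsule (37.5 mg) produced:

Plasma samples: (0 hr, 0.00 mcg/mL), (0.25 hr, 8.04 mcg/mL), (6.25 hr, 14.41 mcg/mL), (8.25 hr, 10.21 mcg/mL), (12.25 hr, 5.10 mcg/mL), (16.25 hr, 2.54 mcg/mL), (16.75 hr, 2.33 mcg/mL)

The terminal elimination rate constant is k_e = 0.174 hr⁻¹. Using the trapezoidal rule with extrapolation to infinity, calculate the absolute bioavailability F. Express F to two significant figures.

Trapezoidal AUC_0→16.75 (oral capsule):
  [0→0.25]: (0.00+8.04)/2 × 0.25 = 1.005
  [0.25→6.25]: (8.04+14.41)/2 × 6 = 67.35
  [6.25→8.25]: (14.41+10.21)/2 × 2 = 24.62
  [8.25→12.25]: (10.21+5.10)/2 × 4 = 30.62
  [12.25→16.25]: (5.10+2.54)/2 × 4 = 15.28
  [16.25→16.75]: (2.54+2.33)/2 × 0.5 = 1.2175
  Sum = 140.0925 mcg/mL·hr
Tail: C_last/k_e = 2.33/0.174 = 13.391
AUC_0→∞ (oral capsule) = 140.0925 + 13.391 = 153.4835 mcg/mL·hr
F = (AUC_ev/D_ev)/(AUC_iv/D_iv) = (153.4835/37.5)/(366/25) = 4.09289/14.64 = 0.2796

F = 0.28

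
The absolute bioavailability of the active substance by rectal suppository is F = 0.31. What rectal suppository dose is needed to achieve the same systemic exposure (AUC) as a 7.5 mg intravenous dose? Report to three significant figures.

D_rectal = 24.2 mg

For equal systemic exposure: F × D_ev = D_iv
D_ev = D_iv / F = 7.5 / 0.31 = 24.1935 mg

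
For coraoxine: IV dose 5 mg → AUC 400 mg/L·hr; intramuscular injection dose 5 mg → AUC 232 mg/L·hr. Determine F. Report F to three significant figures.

F = 0.580

F = (AUC_ev / D_ev) / (AUC_iv / D_iv)
  = (232/5) / (400/5)
  = 46.4 / 80 = 0.5800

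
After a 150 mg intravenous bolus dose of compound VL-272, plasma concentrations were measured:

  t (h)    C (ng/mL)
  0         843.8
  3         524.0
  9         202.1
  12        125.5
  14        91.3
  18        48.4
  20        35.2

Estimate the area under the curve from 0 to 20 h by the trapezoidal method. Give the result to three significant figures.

AUC = 5300 ng/mL·h

Trapezoidal AUC_0→20:
  [0→3]: (843.8+524.0)/2 × 3 = 2051.7
  [3→9]: (524.0+202.1)/2 × 6 = 2178.3
  [9→12]: (202.1+125.5)/2 × 3 = 491.4
  [12→14]: (125.5+91.3)/2 × 2 = 216.8
  [14→18]: (91.3+48.4)/2 × 4 = 279.4
  [18→20]: (48.4+35.2)/2 × 2 = 83.6
  Sum = 5301.2 ng/mL·h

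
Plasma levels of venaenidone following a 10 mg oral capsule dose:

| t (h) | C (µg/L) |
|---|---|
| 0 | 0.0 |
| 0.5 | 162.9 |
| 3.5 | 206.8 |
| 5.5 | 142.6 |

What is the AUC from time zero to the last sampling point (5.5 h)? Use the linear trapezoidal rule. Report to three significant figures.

Trapezoidal AUC_0→5.5:
  [0→0.5]: (0.0+162.9)/2 × 0.5 = 40.725
  [0.5→3.5]: (162.9+206.8)/2 × 3 = 554.55
  [3.5→5.5]: (206.8+142.6)/2 × 2 = 349.4
  Sum = 944.675 µg/L·h

AUC = 945 µg/L·h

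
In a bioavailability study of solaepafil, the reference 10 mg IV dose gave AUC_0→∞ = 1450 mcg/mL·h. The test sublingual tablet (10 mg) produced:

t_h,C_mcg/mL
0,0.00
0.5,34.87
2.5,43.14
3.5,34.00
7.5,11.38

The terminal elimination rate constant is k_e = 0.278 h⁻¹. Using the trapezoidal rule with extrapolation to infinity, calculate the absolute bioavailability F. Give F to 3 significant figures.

Trapezoidal AUC_0→7.5 (sublingual tablet):
  [0→0.5]: (0.00+34.87)/2 × 0.5 = 8.7175
  [0.5→2.5]: (34.87+43.14)/2 × 2 = 78.01
  [2.5→3.5]: (43.14+34.00)/2 × 1 = 38.57
  [3.5→7.5]: (34.00+11.38)/2 × 4 = 90.76
  Sum = 216.0575 mcg/mL·h
Tail: C_last/k_e = 11.38/0.278 = 40.935
AUC_0→∞ (sublingual tablet) = 216.0575 + 40.935 = 256.9925 mcg/mL·h
F = (AUC_ev/D_ev)/(AUC_iv/D_iv) = (256.9925/10)/(1450/10) = 25.69925/145 = 0.1772

F = 0.177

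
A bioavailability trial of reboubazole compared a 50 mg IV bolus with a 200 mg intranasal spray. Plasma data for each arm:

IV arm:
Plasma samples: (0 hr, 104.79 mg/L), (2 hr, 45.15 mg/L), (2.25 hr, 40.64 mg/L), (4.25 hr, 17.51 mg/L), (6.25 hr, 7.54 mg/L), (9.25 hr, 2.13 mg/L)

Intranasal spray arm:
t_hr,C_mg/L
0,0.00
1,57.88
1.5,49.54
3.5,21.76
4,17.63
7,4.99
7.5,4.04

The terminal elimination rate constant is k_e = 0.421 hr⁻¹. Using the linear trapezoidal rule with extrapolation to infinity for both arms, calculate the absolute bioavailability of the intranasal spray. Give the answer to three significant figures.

F = 0.173

Trapezoidal AUC_0→9.25 (IV):
  [0→2]: (104.79+45.15)/2 × 2 = 149.94
  [2→2.25]: (45.15+40.64)/2 × 0.25 = 10.72375
  [2.25→4.25]: (40.64+17.51)/2 × 2 = 58.15
  [4.25→6.25]: (17.51+7.54)/2 × 2 = 25.05
  [6.25→9.25]: (7.54+2.13)/2 × 3 = 14.505
  Sum = 258.36875 mg/L·hr
IV tail: 2.13/0.421 = 5.059; AUC_iv,0→∞ = 258.36875 + 5.059 = 263.42775 mg/L·hr
Trapezoidal AUC_0→7.5 (intranasal spray):
  [0→1]: (0.00+57.88)/2 × 1 = 28.94
  [1→1.5]: (57.88+49.54)/2 × 0.5 = 26.855
  [1.5→3.5]: (49.54+21.76)/2 × 2 = 71.3
  [3.5→4]: (21.76+17.63)/2 × 0.5 = 9.8475
  [4→7]: (17.63+4.99)/2 × 3 = 33.93
  [7→7.5]: (4.99+4.04)/2 × 0.5 = 2.2575
  Sum = 173.13 mg/L·hr
intranasal spray tail: 4.04/0.421 = 9.596; AUC_ev,0→∞ = 173.13 + 9.596 = 182.726 mg/L·hr
F = (AUC_ev/D_ev)/(AUC_iv/D_iv) = (182.726/200)/(263.42775/50) = 0.91363/5.268555 = 0.1734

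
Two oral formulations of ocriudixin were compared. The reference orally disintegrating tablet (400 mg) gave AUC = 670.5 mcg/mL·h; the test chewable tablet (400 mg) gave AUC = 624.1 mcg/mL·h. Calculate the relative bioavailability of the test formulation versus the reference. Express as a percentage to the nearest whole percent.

F_rel = 93%

F_rel = (AUC_test/D_test) / (AUC_ref/D_ref)
      = (624.1/400) / (670.5/400)
      = 1.56025 / 1.67625 = 0.9308 = 93.08%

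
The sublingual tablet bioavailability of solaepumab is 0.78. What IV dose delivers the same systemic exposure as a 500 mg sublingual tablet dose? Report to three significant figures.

D_iv = 390 mg

Systemic exposure from an extravascular dose = F × D_ev, so the equivalent IV dose is F × D_ev.
D_iv = F × D_ev = 0.78 × 500 = 390 mg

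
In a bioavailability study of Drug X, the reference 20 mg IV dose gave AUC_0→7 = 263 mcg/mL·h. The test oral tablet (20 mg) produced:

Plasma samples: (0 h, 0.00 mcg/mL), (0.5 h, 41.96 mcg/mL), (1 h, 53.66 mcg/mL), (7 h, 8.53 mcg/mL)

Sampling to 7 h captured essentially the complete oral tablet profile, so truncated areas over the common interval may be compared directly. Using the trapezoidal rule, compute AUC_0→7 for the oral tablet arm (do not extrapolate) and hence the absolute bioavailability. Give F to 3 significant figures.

F = 0.840

Trapezoidal AUC_0→7 (oral tablet):
  [0→0.5]: (0.00+41.96)/2 × 0.5 = 10.49
  [0.5→1]: (41.96+53.66)/2 × 0.5 = 23.905
  [1→7]: (53.66+8.53)/2 × 6 = 186.57
  Sum = 220.965 mcg/mL·h
F = (AUC_ev/D_ev)/(AUC_iv/D_iv) = (220.965/20)/(263/20) = 11.04825/13.15 = 0.8402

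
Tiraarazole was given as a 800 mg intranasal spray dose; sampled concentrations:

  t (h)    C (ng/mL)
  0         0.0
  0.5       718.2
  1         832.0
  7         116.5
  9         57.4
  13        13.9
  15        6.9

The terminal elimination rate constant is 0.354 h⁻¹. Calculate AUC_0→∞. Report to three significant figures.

Trapezoidal AUC_0→15:
  [0→0.5]: (0.0+718.2)/2 × 0.5 = 179.55
  [0.5→1]: (718.2+832.0)/2 × 0.5 = 387.55
  [1→7]: (832.0+116.5)/2 × 6 = 2845.5
  [7→9]: (116.5+57.4)/2 × 2 = 173.9
  [9→13]: (57.4+13.9)/2 × 4 = 142.6
  [13→15]: (13.9+6.9)/2 × 2 = 20.8
  Sum = 3749.9 ng/mL·h
Extrapolated tail: C_last / k_e = 6.9 / 0.354 = 19.492
AUC_0→∞ = 3749.9 + 19.492 = 3769.392 ng/mL·h

AUC = 3770 ng/mL·h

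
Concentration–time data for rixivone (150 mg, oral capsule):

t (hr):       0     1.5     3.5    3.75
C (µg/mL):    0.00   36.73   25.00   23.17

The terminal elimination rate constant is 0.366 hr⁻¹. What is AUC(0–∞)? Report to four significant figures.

AUC = 158.6 µg/mL·hr

Trapezoidal AUC_0→3.75:
  [0→1.5]: (0.00+36.73)/2 × 1.5 = 27.5475
  [1.5→3.5]: (36.73+25.00)/2 × 2 = 61.73
  [3.5→3.75]: (25.00+23.17)/2 × 0.25 = 6.02125
  Sum = 95.29875 µg/mL·hr
Extrapolated tail: C_last / k_e = 23.17 / 0.366 = 63.306
AUC_0→∞ = 95.29875 + 63.306 = 158.60475 µg/mL·hr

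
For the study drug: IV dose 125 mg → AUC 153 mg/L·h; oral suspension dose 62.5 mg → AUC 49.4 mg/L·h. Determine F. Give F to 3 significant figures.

F = 0.646

F = (AUC_ev / D_ev) / (AUC_iv / D_iv)
  = (49.4/62.5) / (153/125)
  = 0.7904 / 1.224 = 0.6458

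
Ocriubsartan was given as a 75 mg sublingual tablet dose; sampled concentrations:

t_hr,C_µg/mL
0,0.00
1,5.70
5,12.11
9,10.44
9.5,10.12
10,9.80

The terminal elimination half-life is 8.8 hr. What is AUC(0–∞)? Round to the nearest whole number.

Trapezoidal AUC_0→10:
  [0→1]: (0.00+5.70)/2 × 1 = 2.85
  [1→5]: (5.70+12.11)/2 × 4 = 35.62
  [5→9]: (12.11+10.44)/2 × 4 = 45.1
  [9→9.5]: (10.44+10.12)/2 × 0.5 = 5.14
  [9.5→10]: (10.12+9.80)/2 × 0.5 = 4.98
  Sum = 93.69 µg/mL·hr
k_e = ln2 / t½ = 0.693147 / 8.8 = 0.0788 hr^-1
Extrapolated tail: C_last / k_e = 9.80 / 0.0788 = 124.365
AUC_0→∞ = 93.69 + 124.365 = 218.055 µg/mL·hr

AUC = 218 µg/mL·hr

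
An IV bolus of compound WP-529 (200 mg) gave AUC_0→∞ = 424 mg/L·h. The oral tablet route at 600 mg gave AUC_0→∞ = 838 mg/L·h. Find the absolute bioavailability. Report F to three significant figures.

F = 0.659

F = (AUC_ev / D_ev) / (AUC_iv / D_iv)
  = (838/600) / (424/200)
  = 1.39667 / 2.12 = 0.6588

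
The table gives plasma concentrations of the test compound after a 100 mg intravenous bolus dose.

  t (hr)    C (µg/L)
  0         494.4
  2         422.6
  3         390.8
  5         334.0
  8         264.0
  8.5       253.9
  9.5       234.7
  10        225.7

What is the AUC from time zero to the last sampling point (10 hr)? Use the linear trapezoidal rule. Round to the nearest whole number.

Trapezoidal AUC_0→10:
  [0→2]: (494.4+422.6)/2 × 2 = 917.0
  [2→3]: (422.6+390.8)/2 × 1 = 406.7
  [3→5]: (390.8+334.0)/2 × 2 = 724.8
  [5→8]: (334.0+264.0)/2 × 3 = 897.0
  [8→8.5]: (264.0+253.9)/2 × 0.5 = 129.475
  [8.5→9.5]: (253.9+234.7)/2 × 1 = 244.3
  [9.5→10]: (234.7+225.7)/2 × 0.5 = 115.1
  Sum = 3434.375 µg/L·hr

AUC = 3434 µg/L·hr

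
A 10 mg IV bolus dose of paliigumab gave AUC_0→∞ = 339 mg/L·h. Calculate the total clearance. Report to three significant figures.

CL = Dose_iv / AUC_0→∞
   = 10 / 339 = 0.0294985 L/h

CL = 0.0295 L/h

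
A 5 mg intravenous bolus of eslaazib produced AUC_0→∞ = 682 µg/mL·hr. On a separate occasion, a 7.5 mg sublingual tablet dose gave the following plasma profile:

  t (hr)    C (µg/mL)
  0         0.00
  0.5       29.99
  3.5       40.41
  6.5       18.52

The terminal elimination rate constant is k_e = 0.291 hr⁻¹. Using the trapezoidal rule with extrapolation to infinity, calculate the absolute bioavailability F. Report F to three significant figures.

Trapezoidal AUC_0→6.5 (sublingual tablet):
  [0→0.5]: (0.00+29.99)/2 × 0.5 = 7.4975
  [0.5→3.5]: (29.99+40.41)/2 × 3 = 105.6
  [3.5→6.5]: (40.41+18.52)/2 × 3 = 88.395
  Sum = 201.4925 µg/mL·hr
Tail: C_last/k_e = 18.52/0.291 = 63.643
AUC_0→∞ (sublingual tablet) = 201.4925 + 63.643 = 265.1355 µg/mL·hr
F = (AUC_ev/D_ev)/(AUC_iv/D_iv) = (265.1355/7.5)/(682/5) = 35.3514/136.4 = 0.2592

F = 0.259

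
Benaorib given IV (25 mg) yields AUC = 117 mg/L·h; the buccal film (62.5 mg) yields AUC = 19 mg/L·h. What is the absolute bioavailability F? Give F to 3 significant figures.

F = 0.0650

F = (AUC_ev / D_ev) / (AUC_iv / D_iv)
  = (19/62.5) / (117/25)
  = 0.304 / 4.68 = 0.0650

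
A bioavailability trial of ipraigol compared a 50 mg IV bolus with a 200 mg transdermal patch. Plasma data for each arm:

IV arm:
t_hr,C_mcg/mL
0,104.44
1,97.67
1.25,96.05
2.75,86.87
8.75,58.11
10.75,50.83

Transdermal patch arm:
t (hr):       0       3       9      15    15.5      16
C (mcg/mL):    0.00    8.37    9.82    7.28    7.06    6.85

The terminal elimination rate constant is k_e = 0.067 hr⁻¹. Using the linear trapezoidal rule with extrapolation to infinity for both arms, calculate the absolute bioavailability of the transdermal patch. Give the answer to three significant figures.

F = 0.0364

Trapezoidal AUC_0→10.75 (IV):
  [0→1]: (104.44+97.67)/2 × 1 = 101.055
  [1→1.25]: (97.67+96.05)/2 × 0.25 = 24.215
  [1.25→2.75]: (96.05+86.87)/2 × 1.5 = 137.19
  [2.75→8.75]: (86.87+58.11)/2 × 6 = 434.94
  [8.75→10.75]: (58.11+50.83)/2 × 2 = 108.94
  Sum = 806.34 mcg/mL·hr
IV tail: 50.83/0.067 = 758.657; AUC_iv,0→∞ = 806.34 + 758.657 = 1564.997 mcg/mL·hr
Trapezoidal AUC_0→16 (transdermal patch):
  [0→3]: (0.00+8.37)/2 × 3 = 12.555
  [3→9]: (8.37+9.82)/2 × 6 = 54.57
  [9→15]: (9.82+7.28)/2 × 6 = 51.3
  [15→15.5]: (7.28+7.06)/2 × 0.5 = 3.585
  [15.5→16]: (7.06+6.85)/2 × 0.5 = 3.4775
  Sum = 125.4875 mcg/mL·hr
transdermal patch tail: 6.85/0.067 = 102.239; AUC_ev,0→∞ = 125.4875 + 102.239 = 227.7265 mcg/mL·hr
F = (AUC_ev/D_ev)/(AUC_iv/D_iv) = (227.7265/200)/(1564.997/50) = 1.1386325/31.29994 = 0.0364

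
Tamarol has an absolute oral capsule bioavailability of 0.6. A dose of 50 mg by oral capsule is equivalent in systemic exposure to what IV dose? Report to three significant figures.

Systemic exposure from an extravascular dose = F × D_ev, so the equivalent IV dose is F × D_ev.
D_iv = F × D_ev = 0.6 × 50 = 30 mg

D_iv = 30.0 mg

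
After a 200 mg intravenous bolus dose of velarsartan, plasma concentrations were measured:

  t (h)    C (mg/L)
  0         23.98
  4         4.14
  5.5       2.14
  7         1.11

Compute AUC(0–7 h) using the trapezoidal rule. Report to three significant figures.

AUC = 63.4 mg/L·h

Trapezoidal AUC_0→7:
  [0→4]: (23.98+4.14)/2 × 4 = 56.24
  [4→5.5]: (4.14+2.14)/2 × 1.5 = 4.71
  [5.5→7]: (2.14+1.11)/2 × 1.5 = 2.4375
  Sum = 63.3875 mg/L·h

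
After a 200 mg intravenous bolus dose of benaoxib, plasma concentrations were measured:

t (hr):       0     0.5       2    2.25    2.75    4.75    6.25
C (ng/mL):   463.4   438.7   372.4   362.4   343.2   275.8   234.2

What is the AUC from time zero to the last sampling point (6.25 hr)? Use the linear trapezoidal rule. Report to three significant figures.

Trapezoidal AUC_0→6.25:
  [0→0.5]: (463.4+438.7)/2 × 0.5 = 225.525
  [0.5→2]: (438.7+372.4)/2 × 1.5 = 608.325
  [2→2.25]: (372.4+362.4)/2 × 0.25 = 91.85
  [2.25→2.75]: (362.4+343.2)/2 × 0.5 = 176.4
  [2.75→4.75]: (343.2+275.8)/2 × 2 = 619.0
  [4.75→6.25]: (275.8+234.2)/2 × 1.5 = 382.5
  Sum = 2103.6 ng/mL·hr

AUC = 2100 ng/mL·hr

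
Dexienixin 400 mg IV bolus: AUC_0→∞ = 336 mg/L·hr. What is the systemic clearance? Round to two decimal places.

CL = 1.19 L/hr

CL = Dose_iv / AUC_0→∞
   = 400 / 336 = 1.19048 L/hr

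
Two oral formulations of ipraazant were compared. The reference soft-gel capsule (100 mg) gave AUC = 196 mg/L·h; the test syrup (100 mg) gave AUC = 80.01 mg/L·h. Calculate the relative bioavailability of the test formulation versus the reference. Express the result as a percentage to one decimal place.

F_rel = (AUC_test/D_test) / (AUC_ref/D_ref)
      = (80.01/100) / (196/100)
      = 0.8001 / 1.96 = 0.4082 = 40.82%

F_rel = 40.8%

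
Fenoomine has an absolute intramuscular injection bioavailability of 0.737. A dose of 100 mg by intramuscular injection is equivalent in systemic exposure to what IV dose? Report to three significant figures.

D_iv = 73.7 mg

Systemic exposure from an extravascular dose = F × D_ev, so the equivalent IV dose is F × D_ev.
D_iv = F × D_ev = 0.737 × 100 = 73.7 mg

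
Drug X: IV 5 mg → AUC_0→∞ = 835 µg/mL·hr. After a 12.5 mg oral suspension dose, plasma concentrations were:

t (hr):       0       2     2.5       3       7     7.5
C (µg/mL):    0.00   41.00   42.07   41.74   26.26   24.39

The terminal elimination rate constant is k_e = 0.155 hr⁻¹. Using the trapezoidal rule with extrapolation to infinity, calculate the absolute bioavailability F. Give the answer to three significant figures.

F = 0.186

Trapezoidal AUC_0→7.5 (oral suspension):
  [0→2]: (0.00+41.00)/2 × 2 = 41.0
  [2→2.5]: (41.00+42.07)/2 × 0.5 = 20.7675
  [2.5→3]: (42.07+41.74)/2 × 0.5 = 20.9525
  [3→7]: (41.74+26.26)/2 × 4 = 136.0
  [7→7.5]: (26.26+24.39)/2 × 0.5 = 12.6625
  Sum = 231.3825 µg/mL·hr
Tail: C_last/k_e = 24.39/0.155 = 157.355
AUC_0→∞ (oral suspension) = 231.3825 + 157.355 = 388.7375 µg/mL·hr
F = (AUC_ev/D_ev)/(AUC_iv/D_iv) = (388.7375/12.5)/(835/5) = 31.099/167 = 0.1862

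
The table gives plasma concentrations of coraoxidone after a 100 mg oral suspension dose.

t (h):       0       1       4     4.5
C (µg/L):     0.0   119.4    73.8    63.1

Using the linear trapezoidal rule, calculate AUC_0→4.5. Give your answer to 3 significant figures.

AUC = 384 µg/L·h

Trapezoidal AUC_0→4.5:
  [0→1]: (0.0+119.4)/2 × 1 = 59.7
  [1→4]: (119.4+73.8)/2 × 3 = 289.8
  [4→4.5]: (73.8+63.1)/2 × 0.5 = 34.225
  Sum = 383.725 µg/L·h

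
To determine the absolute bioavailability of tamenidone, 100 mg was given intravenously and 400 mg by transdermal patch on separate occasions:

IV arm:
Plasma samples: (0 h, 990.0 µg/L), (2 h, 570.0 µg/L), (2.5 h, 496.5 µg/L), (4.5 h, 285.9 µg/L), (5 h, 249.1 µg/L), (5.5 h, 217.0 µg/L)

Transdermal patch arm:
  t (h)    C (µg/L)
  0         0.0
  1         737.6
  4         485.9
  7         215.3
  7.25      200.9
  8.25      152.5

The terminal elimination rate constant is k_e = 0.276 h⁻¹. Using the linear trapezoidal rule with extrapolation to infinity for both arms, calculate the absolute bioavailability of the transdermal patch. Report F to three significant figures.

F = 0.277

Trapezoidal AUC_0→5.5 (IV):
  [0→2]: (990.0+570.0)/2 × 2 = 1560.0
  [2→2.5]: (570.0+496.5)/2 × 0.5 = 266.625
  [2.5→4.5]: (496.5+285.9)/2 × 2 = 782.4
  [4.5→5]: (285.9+249.1)/2 × 0.5 = 133.75
  [5→5.5]: (249.1+217.0)/2 × 0.5 = 116.525
  Sum = 2859.3 µg/L·h
IV tail: 217.0/0.276 = 786.232; AUC_iv,0→∞ = 2859.3 + 786.232 = 3645.532 µg/L·h
Trapezoidal AUC_0→8.25 (transdermal patch):
  [0→1]: (0.0+737.6)/2 × 1 = 368.8
  [1→4]: (737.6+485.9)/2 × 3 = 1835.25
  [4→7]: (485.9+215.3)/2 × 3 = 1051.8
  [7→7.25]: (215.3+200.9)/2 × 0.25 = 52.025
  [7.25→8.25]: (200.9+152.5)/2 × 1 = 176.7
  Sum = 3484.575 µg/L·h
transdermal patch tail: 152.5/0.276 = 552.536; AUC_ev,0→∞ = 3484.575 + 552.536 = 4037.111 µg/L·h
F = (AUC_ev/D_ev)/(AUC_iv/D_iv) = (4037.111/400)/(3645.532/100) = 10.0928/36.45532 = 0.2769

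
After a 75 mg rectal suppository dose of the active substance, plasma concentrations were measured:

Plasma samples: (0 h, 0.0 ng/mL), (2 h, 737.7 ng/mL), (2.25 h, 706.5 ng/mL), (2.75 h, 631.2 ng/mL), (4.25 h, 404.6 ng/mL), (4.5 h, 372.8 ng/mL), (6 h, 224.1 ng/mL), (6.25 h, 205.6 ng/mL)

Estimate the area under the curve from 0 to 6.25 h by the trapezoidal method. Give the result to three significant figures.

Trapezoidal AUC_0→6.25:
  [0→2]: (0.0+737.7)/2 × 2 = 737.7
  [2→2.25]: (737.7+706.5)/2 × 0.25 = 180.525
  [2.25→2.75]: (706.5+631.2)/2 × 0.5 = 334.425
  [2.75→4.25]: (631.2+404.6)/2 × 1.5 = 776.85
  [4.25→4.5]: (404.6+372.8)/2 × 0.25 = 97.175
  [4.5→6]: (372.8+224.1)/2 × 1.5 = 447.675
  [6→6.25]: (224.1+205.6)/2 × 0.25 = 53.7125
  Sum = 2628.0625 ng/mL·h

AUC = 2630 ng/mL·h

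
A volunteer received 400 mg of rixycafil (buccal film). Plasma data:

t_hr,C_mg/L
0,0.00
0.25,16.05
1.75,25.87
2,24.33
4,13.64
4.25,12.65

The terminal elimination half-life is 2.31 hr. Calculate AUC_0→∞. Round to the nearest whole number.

AUC = 123 mg/L·hr

Trapezoidal AUC_0→4.25:
  [0→0.25]: (0.00+16.05)/2 × 0.25 = 2.00625
  [0.25→1.75]: (16.05+25.87)/2 × 1.5 = 31.44
  [1.75→2]: (25.87+24.33)/2 × 0.25 = 6.275
  [2→4]: (24.33+13.64)/2 × 2 = 37.97
  [4→4.25]: (13.64+12.65)/2 × 0.25 = 3.28625
  Sum = 80.9775 mg/L·hr
k_e = ln2 / t½ = 0.693147 / 2.31 = 0.3001 hr^-1
Extrapolated tail: C_last / k_e = 12.65 / 0.3001 = 42.153
AUC_0→∞ = 80.9775 + 42.153 = 123.1305 mg/L·hr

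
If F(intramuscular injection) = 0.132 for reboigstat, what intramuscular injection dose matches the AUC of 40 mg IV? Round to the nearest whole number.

For equal systemic exposure: F × D_ev = D_iv
D_ev = D_iv / F = 40 / 0.132 = 303.03 mg

D_intramuscular = 303 mg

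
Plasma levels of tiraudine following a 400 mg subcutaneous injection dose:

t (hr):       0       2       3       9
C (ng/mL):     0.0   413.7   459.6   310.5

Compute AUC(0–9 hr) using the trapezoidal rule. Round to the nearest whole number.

Trapezoidal AUC_0→9:
  [0→2]: (0.0+413.7)/2 × 2 = 413.7
  [2→3]: (413.7+459.6)/2 × 1 = 436.65
  [3→9]: (459.6+310.5)/2 × 6 = 2310.3
  Sum = 3160.65 ng/mL·hr

AUC = 3161 ng/mL·hr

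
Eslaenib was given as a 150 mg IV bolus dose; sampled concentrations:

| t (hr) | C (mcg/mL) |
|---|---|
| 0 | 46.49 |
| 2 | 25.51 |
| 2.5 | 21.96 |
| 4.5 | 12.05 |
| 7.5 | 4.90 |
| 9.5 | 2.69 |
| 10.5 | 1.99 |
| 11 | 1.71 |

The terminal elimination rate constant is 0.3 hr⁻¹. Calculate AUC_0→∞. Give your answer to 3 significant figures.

Trapezoidal AUC_0→11:
  [0→2]: (46.49+25.51)/2 × 2 = 72.0
  [2→2.5]: (25.51+21.96)/2 × 0.5 = 11.8675
  [2.5→4.5]: (21.96+12.05)/2 × 2 = 34.01
  [4.5→7.5]: (12.05+4.90)/2 × 3 = 25.425
  [7.5→9.5]: (4.90+2.69)/2 × 2 = 7.59
  [9.5→10.5]: (2.69+1.99)/2 × 1 = 2.34
  [10.5→11]: (1.99+1.71)/2 × 0.5 = 0.925
  Sum = 154.1575 mcg/mL·hr
Extrapolated tail: C_last / k_e = 1.71 / 0.3 = 5.700
AUC_0→∞ = 154.1575 + 5.700 = 159.8575 mcg/mL·hr

AUC = 160 mcg/mL·hr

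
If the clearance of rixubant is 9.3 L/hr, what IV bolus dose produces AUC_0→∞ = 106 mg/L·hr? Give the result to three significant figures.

Dose = 986 mg

Dose_iv = CL × AUC_0→∞
     = 9.3 × 106 = 985.8 mg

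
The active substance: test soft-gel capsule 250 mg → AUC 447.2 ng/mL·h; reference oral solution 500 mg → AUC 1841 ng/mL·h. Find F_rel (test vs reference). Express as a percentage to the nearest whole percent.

F_rel = 49%

F_rel = (AUC_test/D_test) / (AUC_ref/D_ref)
      = (447.2/250) / (1841/500)
      = 1.7888 / 3.682 = 0.4858 = 48.58%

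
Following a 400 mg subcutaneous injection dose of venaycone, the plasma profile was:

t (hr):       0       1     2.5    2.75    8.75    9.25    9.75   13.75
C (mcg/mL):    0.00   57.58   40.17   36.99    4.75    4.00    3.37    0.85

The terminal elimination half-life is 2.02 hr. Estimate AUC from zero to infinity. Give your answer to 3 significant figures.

Trapezoidal AUC_0→13.75:
  [0→1]: (0.00+57.58)/2 × 1 = 28.79
  [1→2.5]: (57.58+40.17)/2 × 1.5 = 73.3125
  [2.5→2.75]: (40.17+36.99)/2 × 0.25 = 9.645
  [2.75→8.75]: (36.99+4.75)/2 × 6 = 125.22
  [8.75→9.25]: (4.75+4.00)/2 × 0.5 = 2.1875
  [9.25→9.75]: (4.00+3.37)/2 × 0.5 = 1.8425
  [9.75→13.75]: (3.37+0.85)/2 × 4 = 8.44
  Sum = 249.4375 mcg/mL·hr
k_e = ln2 / t½ = 0.693147 / 2.02 = 0.3431 hr^-1
Extrapolated tail: C_last / k_e = 0.85 / 0.3431 = 2.477
AUC_0→∞ = 249.4375 + 2.477 = 251.9145 mcg/mL·hr

AUC = 252 mcg/mL·hr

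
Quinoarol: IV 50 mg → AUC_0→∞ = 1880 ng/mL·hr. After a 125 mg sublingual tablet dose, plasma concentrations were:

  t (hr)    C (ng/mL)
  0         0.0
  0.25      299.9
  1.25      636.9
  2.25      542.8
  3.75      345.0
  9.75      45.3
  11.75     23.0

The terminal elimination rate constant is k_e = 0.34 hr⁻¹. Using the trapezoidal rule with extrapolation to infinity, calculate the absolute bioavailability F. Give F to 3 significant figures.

Trapezoidal AUC_0→11.75 (sublingual tablet):
  [0→0.25]: (0.0+299.9)/2 × 0.25 = 37.4875
  [0.25→1.25]: (299.9+636.9)/2 × 1 = 468.4
  [1.25→2.25]: (636.9+542.8)/2 × 1 = 589.85
  [2.25→3.75]: (542.8+345.0)/2 × 1.5 = 665.85
  [3.75→9.75]: (345.0+45.3)/2 × 6 = 1170.9
  [9.75→11.75]: (45.3+23.0)/2 × 2 = 68.3
  Sum = 3000.7875 ng/mL·hr
Tail: C_last/k_e = 23.0/0.34 = 67.647
AUC_0→∞ (sublingual tablet) = 3000.7875 + 67.647 = 3068.4345 ng/mL·hr
F = (AUC_ev/D_ev)/(AUC_iv/D_iv) = (3068.4345/125)/(1880/50) = 24.547476/37.6 = 0.6529

F = 0.653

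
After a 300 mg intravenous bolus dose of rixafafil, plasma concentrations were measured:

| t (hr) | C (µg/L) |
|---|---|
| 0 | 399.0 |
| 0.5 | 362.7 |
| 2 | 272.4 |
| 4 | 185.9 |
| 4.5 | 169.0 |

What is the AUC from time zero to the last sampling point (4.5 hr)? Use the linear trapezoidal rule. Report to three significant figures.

AUC = 1210 µg/L·hr

Trapezoidal AUC_0→4.5:
  [0→0.5]: (399.0+362.7)/2 × 0.5 = 190.425
  [0.5→2]: (362.7+272.4)/2 × 1.5 = 476.325
  [2→4]: (272.4+185.9)/2 × 2 = 458.3
  [4→4.5]: (185.9+169.0)/2 × 0.5 = 88.725
  Sum = 1213.775 µg/L·hr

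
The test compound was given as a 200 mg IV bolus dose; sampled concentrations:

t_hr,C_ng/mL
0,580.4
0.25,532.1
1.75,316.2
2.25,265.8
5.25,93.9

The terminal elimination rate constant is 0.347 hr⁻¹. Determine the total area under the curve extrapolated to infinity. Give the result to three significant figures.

Trapezoidal AUC_0→5.25:
  [0→0.25]: (580.4+532.1)/2 × 0.25 = 139.0625
  [0.25→1.75]: (532.1+316.2)/2 × 1.5 = 636.225
  [1.75→2.25]: (316.2+265.8)/2 × 0.5 = 145.5
  [2.25→5.25]: (265.8+93.9)/2 × 3 = 539.55
  Sum = 1460.3375 ng/mL·hr
Extrapolated tail: C_last / k_e = 93.9 / 0.347 = 270.605
AUC_0→∞ = 1460.3375 + 270.605 = 1730.9425 ng/mL·hr

AUC = 1730 ng/mL·hr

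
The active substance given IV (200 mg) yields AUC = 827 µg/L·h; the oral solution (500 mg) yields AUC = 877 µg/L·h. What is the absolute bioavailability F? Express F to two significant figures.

F = 0.42

F = (AUC_ev / D_ev) / (AUC_iv / D_iv)
  = (877/500) / (827/200)
  = 1.754 / 4.135 = 0.4242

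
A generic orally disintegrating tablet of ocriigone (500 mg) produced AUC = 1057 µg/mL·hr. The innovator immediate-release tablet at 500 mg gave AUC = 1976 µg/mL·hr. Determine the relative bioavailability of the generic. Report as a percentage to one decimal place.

F_rel = (AUC_test/D_test) / (AUC_ref/D_ref)
      = (1057/500) / (1976/500)
      = 2.114 / 3.952 = 0.5349 = 53.49%

F_rel = 53.5%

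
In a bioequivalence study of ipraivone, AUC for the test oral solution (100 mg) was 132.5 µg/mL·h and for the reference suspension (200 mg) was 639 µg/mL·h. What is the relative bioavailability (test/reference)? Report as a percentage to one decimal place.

F_rel = (AUC_test/D_test) / (AUC_ref/D_ref)
      = (132.5/100) / (639/200)
      = 1.325 / 3.195 = 0.4147 = 41.47%

F_rel = 41.5%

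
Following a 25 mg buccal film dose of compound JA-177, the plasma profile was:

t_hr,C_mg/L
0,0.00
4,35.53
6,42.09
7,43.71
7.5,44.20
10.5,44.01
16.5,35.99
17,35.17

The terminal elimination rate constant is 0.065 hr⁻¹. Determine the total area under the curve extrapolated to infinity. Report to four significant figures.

Trapezoidal AUC_0→17:
  [0→4]: (0.00+35.53)/2 × 4 = 71.06
  [4→6]: (35.53+42.09)/2 × 2 = 77.62
  [6→7]: (42.09+43.71)/2 × 1 = 42.9
  [7→7.5]: (43.71+44.20)/2 × 0.5 = 21.9775
  [7.5→10.5]: (44.20+44.01)/2 × 3 = 132.315
  [10.5→16.5]: (44.01+35.99)/2 × 6 = 240.0
  [16.5→17]: (35.99+35.17)/2 × 0.5 = 17.79
  Sum = 603.6625 mg/L·hr
Extrapolated tail: C_last / k_e = 35.17 / 0.065 = 541.077
AUC_0→∞ = 603.6625 + 541.077 = 1144.7395 mg/L·hr

AUC = 1145 mg/L·hr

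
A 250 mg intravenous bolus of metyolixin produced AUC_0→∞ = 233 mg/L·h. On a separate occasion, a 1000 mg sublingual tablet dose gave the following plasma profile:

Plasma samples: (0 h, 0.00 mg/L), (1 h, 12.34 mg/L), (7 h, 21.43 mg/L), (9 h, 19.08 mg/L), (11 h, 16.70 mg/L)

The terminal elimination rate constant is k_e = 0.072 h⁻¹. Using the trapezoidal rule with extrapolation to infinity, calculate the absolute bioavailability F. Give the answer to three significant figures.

Trapezoidal AUC_0→11 (sublingual tablet):
  [0→1]: (0.00+12.34)/2 × 1 = 6.17
  [1→7]: (12.34+21.43)/2 × 6 = 101.31
  [7→9]: (21.43+19.08)/2 × 2 = 40.51
  [9→11]: (19.08+16.70)/2 × 2 = 35.78
  Sum = 183.77 mg/L·h
Tail: C_last/k_e = 16.70/0.072 = 231.944
AUC_0→∞ (sublingual tablet) = 183.77 + 231.944 = 415.714 mg/L·h
F = (AUC_ev/D_ev)/(AUC_iv/D_iv) = (415.714/1000)/(233/250) = 0.415714/0.932 = 0.4460

F = 0.446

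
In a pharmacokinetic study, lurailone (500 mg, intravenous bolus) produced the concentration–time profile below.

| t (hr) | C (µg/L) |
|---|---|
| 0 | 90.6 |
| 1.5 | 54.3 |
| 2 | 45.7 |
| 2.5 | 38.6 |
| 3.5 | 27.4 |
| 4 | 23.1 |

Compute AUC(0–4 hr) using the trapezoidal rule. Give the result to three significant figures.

AUC = 200 µg/L·hr

Trapezoidal AUC_0→4:
  [0→1.5]: (90.6+54.3)/2 × 1.5 = 108.675
  [1.5→2]: (54.3+45.7)/2 × 0.5 = 25.0
  [2→2.5]: (45.7+38.6)/2 × 0.5 = 21.075
  [2.5→3.5]: (38.6+27.4)/2 × 1 = 33.0
  [3.5→4]: (27.4+23.1)/2 × 0.5 = 12.625
  Sum = 200.375 µg/L·hr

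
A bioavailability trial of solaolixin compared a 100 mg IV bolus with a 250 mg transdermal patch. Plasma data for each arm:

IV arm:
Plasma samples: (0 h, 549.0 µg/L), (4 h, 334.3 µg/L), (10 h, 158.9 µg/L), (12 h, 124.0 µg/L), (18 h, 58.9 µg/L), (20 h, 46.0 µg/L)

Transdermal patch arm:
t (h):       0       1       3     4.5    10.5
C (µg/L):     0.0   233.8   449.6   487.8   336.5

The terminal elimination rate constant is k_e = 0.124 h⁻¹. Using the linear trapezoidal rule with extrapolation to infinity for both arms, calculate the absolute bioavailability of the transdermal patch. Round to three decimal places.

F = 0.588

Trapezoidal AUC_0→20 (IV):
  [0→4]: (549.0+334.3)/2 × 4 = 1766.6
  [4→10]: (334.3+158.9)/2 × 6 = 1479.6
  [10→12]: (158.9+124.0)/2 × 2 = 282.9
  [12→18]: (124.0+58.9)/2 × 6 = 548.7
  [18→20]: (58.9+46.0)/2 × 2 = 104.9
  Sum = 4182.7 µg/L·h
IV tail: 46.0/0.124 = 370.968; AUC_iv,0→∞ = 4182.7 + 370.968 = 4553.668 µg/L·h
Trapezoidal AUC_0→10.5 (transdermal patch):
  [0→1]: (0.0+233.8)/2 × 1 = 116.9
  [1→3]: (233.8+449.6)/2 × 2 = 683.4
  [3→4.5]: (449.6+487.8)/2 × 1.5 = 703.05
  [4.5→10.5]: (487.8+336.5)/2 × 6 = 2472.9
  Sum = 3976.25 µg/L·h
transdermal patch tail: 336.5/0.124 = 2713.710; AUC_ev,0→∞ = 3976.25 + 2713.710 = 6689.96 µg/L·h
F = (AUC_ev/D_ev)/(AUC_iv/D_iv) = (6689.96/250)/(4553.668/100) = 26.75984/45.53668 = 0.5877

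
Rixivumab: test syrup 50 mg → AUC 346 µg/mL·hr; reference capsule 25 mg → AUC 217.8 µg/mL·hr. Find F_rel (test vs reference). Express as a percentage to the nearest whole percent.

F_rel = 79%

F_rel = (AUC_test/D_test) / (AUC_ref/D_ref)
      = (346/50) / (217.8/25)
      = 6.92 / 8.712 = 0.7943 = 79.43%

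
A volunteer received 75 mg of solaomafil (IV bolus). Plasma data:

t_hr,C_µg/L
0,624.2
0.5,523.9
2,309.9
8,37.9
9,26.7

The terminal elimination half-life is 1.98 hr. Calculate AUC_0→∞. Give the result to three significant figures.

AUC = 2060 µg/L·hr

Trapezoidal AUC_0→9:
  [0→0.5]: (624.2+523.9)/2 × 0.5 = 287.025
  [0.5→2]: (523.9+309.9)/2 × 1.5 = 625.35
  [2→8]: (309.9+37.9)/2 × 6 = 1043.4
  [8→9]: (37.9+26.7)/2 × 1 = 32.3
  Sum = 1988.075 µg/L·hr
k_e = ln2 / t½ = 0.693147 / 1.98 = 0.3501 hr^-1
Extrapolated tail: C_last / k_e = 26.7 / 0.3501 = 76.264
AUC_0→∞ = 1988.075 + 76.264 = 2064.339 µg/L·hr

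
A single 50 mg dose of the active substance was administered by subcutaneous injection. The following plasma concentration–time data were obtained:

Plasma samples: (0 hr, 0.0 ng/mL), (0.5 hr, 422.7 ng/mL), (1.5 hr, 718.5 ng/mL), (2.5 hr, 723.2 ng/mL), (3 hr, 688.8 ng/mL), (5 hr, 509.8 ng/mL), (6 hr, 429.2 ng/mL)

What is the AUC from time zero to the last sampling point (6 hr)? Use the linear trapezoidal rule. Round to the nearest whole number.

AUC = 3418 ng/mL·hr

Trapezoidal AUC_0→6:
  [0→0.5]: (0.0+422.7)/2 × 0.5 = 105.675
  [0.5→1.5]: (422.7+718.5)/2 × 1 = 570.6
  [1.5→2.5]: (718.5+723.2)/2 × 1 = 720.85
  [2.5→3]: (723.2+688.8)/2 × 0.5 = 353.0
  [3→5]: (688.8+509.8)/2 × 2 = 1198.6
  [5→6]: (509.8+429.2)/2 × 1 = 469.5
  Sum = 3418.225 ng/mL·hr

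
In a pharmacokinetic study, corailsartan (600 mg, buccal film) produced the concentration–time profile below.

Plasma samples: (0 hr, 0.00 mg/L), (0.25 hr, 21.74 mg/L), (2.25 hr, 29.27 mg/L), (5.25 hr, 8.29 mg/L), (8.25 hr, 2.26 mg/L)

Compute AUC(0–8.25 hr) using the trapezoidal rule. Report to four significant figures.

AUC = 125.9 mg/L·hr

Trapezoidal AUC_0→8.25:
  [0→0.25]: (0.00+21.74)/2 × 0.25 = 2.7175
  [0.25→2.25]: (21.74+29.27)/2 × 2 = 51.01
  [2.25→5.25]: (29.27+8.29)/2 × 3 = 56.34
  [5.25→8.25]: (8.29+2.26)/2 × 3 = 15.825
  Sum = 125.8925 mg/L·hr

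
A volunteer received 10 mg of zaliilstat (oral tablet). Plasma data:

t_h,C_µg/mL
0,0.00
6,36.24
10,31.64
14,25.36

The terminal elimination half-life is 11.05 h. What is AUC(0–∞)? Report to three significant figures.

AUC = 763 µg/mL·h

Trapezoidal AUC_0→14:
  [0→6]: (0.00+36.24)/2 × 6 = 108.72
  [6→10]: (36.24+31.64)/2 × 4 = 135.76
  [10→14]: (31.64+25.36)/2 × 4 = 114.0
  Sum = 358.48 µg/mL·h
k_e = ln2 / t½ = 0.693147 / 11.05 = 0.0627 h^-1
Extrapolated tail: C_last / k_e = 25.36 / 0.0627 = 404.466
AUC_0→∞ = 358.48 + 404.466 = 762.946 µg/mL·h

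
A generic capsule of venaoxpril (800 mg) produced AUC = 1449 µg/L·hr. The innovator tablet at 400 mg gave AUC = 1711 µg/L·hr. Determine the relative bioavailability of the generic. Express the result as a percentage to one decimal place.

F_rel = 42.3%

F_rel = (AUC_test/D_test) / (AUC_ref/D_ref)
      = (1449/800) / (1711/400)
      = 1.81125 / 4.2775 = 0.4234 = 42.34%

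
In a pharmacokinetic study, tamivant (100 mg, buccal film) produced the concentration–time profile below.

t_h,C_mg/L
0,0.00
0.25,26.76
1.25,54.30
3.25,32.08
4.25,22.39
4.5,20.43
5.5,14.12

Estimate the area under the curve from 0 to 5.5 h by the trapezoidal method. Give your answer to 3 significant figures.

Trapezoidal AUC_0→5.5:
  [0→0.25]: (0.00+26.76)/2 × 0.25 = 3.345
  [0.25→1.25]: (26.76+54.30)/2 × 1 = 40.53
  [1.25→3.25]: (54.30+32.08)/2 × 2 = 86.38
  [3.25→4.25]: (32.08+22.39)/2 × 1 = 27.235
  [4.25→4.5]: (22.39+20.43)/2 × 0.25 = 5.3525
  [4.5→5.5]: (20.43+14.12)/2 × 1 = 17.275
  Sum = 180.1175 mg/L·h

AUC = 180 mg/L·h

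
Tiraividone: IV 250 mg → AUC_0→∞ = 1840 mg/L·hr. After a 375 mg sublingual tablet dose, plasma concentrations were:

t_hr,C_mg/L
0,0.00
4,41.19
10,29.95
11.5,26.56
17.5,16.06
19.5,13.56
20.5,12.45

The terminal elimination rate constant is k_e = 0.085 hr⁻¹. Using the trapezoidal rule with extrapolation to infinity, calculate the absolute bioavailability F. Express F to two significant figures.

F = 0.24

Trapezoidal AUC_0→20.5 (sublingual tablet):
  [0→4]: (0.00+41.19)/2 × 4 = 82.38
  [4→10]: (41.19+29.95)/2 × 6 = 213.42
  [10→11.5]: (29.95+26.56)/2 × 1.5 = 42.3825
  [11.5→17.5]: (26.56+16.06)/2 × 6 = 127.86
  [17.5→19.5]: (16.06+13.56)/2 × 2 = 29.62
  [19.5→20.5]: (13.56+12.45)/2 × 1 = 13.005
  Sum = 508.6675 mg/L·hr
Tail: C_last/k_e = 12.45/0.085 = 146.471
AUC_0→∞ (sublingual tablet) = 508.6675 + 146.471 = 655.1385 mg/L·hr
F = (AUC_ev/D_ev)/(AUC_iv/D_iv) = (655.1385/375)/(1840/250) = 1.747036/7.36 = 0.2374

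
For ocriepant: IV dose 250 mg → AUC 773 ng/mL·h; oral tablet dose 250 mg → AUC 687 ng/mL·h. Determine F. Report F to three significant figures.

F = 0.889

F = (AUC_ev / D_ev) / (AUC_iv / D_iv)
  = (687/250) / (773/250)
  = 2.748 / 3.092 = 0.8887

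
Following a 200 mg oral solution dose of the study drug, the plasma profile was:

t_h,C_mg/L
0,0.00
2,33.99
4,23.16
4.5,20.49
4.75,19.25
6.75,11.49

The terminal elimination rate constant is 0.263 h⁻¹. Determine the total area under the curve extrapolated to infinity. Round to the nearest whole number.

AUC = 181 mg/L·h

Trapezoidal AUC_0→6.75:
  [0→2]: (0.00+33.99)/2 × 2 = 33.99
  [2→4]: (33.99+23.16)/2 × 2 = 57.15
  [4→4.5]: (23.16+20.49)/2 × 0.5 = 10.9125
  [4.5→4.75]: (20.49+19.25)/2 × 0.25 = 4.9675
  [4.75→6.75]: (19.25+11.49)/2 × 2 = 30.74
  Sum = 137.76 mg/L·h
Extrapolated tail: C_last / k_e = 11.49 / 0.263 = 43.688
AUC_0→∞ = 137.76 + 43.688 = 181.448 mg/L·h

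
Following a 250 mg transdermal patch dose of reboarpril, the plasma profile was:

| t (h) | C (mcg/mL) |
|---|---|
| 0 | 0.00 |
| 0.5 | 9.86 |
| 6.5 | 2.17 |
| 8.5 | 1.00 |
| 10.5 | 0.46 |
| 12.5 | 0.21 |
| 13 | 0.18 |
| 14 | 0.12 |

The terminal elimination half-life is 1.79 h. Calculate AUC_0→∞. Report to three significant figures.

Trapezoidal AUC_0→14:
  [0→0.5]: (0.00+9.86)/2 × 0.5 = 2.465
  [0.5→6.5]: (9.86+2.17)/2 × 6 = 36.09
  [6.5→8.5]: (2.17+1.00)/2 × 2 = 3.17
  [8.5→10.5]: (1.00+0.46)/2 × 2 = 1.46
  [10.5→12.5]: (0.46+0.21)/2 × 2 = 0.67
  [12.5→13]: (0.21+0.18)/2 × 0.5 = 0.0975
  [13→14]: (0.18+0.12)/2 × 1 = 0.15
  Sum = 44.1025 mcg/mL·h
k_e = ln2 / t½ = 0.693147 / 1.79 = 0.3872 h^-1
Extrapolated tail: C_last / k_e = 0.12 / 0.3872 = 0.310
AUC_0→∞ = 44.1025 + 0.310 = 44.4125 mcg/mL·h

AUC = 44.4 mcg/mL·h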